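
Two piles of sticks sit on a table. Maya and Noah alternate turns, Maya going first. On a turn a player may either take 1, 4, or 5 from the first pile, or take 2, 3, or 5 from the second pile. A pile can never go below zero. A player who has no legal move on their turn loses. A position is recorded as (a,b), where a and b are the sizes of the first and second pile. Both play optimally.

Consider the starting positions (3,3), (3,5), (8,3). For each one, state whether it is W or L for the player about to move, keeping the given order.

Classify positions by backward induction: terminal positions (no move available) are L. From any other position, the mover wins iff some move reaches an L.
No move ever increases a pile, so every position that can arise here has a ≤ 8 and b ≤ 5; it is enough to label the cells with 0 ≤ a ≤ 8 and 0 ≤ b ≤ 5.
Every move lowers a or b (never raises either), so fill the grid row by row in increasing a, and left to right within a row: each cell's successors are then already labelled.
      b=0  b=1  b=2  b=3  b=4  b=5
a=0:    L    L    W    W    W    W
a=1:    W    W    L    L    W    W
a=2:    L    L    W    W    W    W
a=3:    W    W    L    L    W    W
a=4:    W    W    W    W    L    L
a=5:    W    W    W    W    W    W
a=6:    W    W    W    W    L    L
a=7:    W    W    W    W    W    W
a=8:    L    L    W    W    W    W
Cells with no legal move (terminal, hence L): (0,0), (0,1).
The remaining L cells, each justified by listing all of its moves:
(1,2): L (options (0,2)(W), (1,0)(W) are all W)
(1,3): L (options (0,3)(W), (1,1)(W), (1,0)(W) are all W)
(2,0): L (sole option (1,0)(W) is W)
(2,1): L (sole option (1,1)(W) is W)
(3,2): L (options (2,2)(W), (3,0)(W) are all W)
(3,3): L (options (2,3)(W), (3,1)(W), (3,0)(W) are all W)
(4,4): L (options (3,4)(W), (0,4)(W), (4,2)(W), (4,1)(W) are all W)
(4,5): L (options (3,5)(W), (0,5)(W), (4,3)(W), (4,2)(W), (4,0)(W) are all W)
(6,4): L (options (5,4)(W), (2,4)(W), (1,4)(W), (6,2)(W), (6,1)(W) are all W)
(6,5): L (options (5,5)(W), (2,5)(W), (1,5)(W), (6,3)(W), (6,2)(W), (6,0)(W) are all W)
(8,0): L (options (7,0)(W), (4,0)(W), (3,0)(W) are all W)
(8,1): L (options (7,1)(W), (4,1)(W), (3,1)(W) are all W)
Every other cell has at least one move into one of the L cells above, so it is W.
(3,3): one of the L cells justified above, so L
(3,5): the move to (3,3) reaches an L cell, so W
(8,3): the move to (3,3) reaches an L cell, so W

(3,3): L, (3,5): W, (8,3): W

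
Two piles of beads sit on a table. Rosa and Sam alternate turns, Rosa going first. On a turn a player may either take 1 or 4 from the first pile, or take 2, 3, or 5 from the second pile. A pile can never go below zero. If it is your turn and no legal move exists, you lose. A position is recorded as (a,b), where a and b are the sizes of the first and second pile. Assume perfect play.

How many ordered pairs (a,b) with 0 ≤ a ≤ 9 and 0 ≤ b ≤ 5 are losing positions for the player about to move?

Work bottom-up. With no move the player to move loses. Otherwise the position is W if at least one move leads to an L position for the opponent, and L if every move leads to a W.
Every move lowers a or b (never raises either), so fill the grid row by row in increasing a, and left to right within a row: each cell's successors are then already labelled.
      b=0  b=1  b=2  b=3  b=4  b=5
a=0:    L    L    W    W    W    W
a=1:    W    W    L    L    W    W
a=2:    L    L    W    W    W    W
a=3:    W    W    L    L    W    W
a=4:    W    W    W    W    L    L
a=5:    L    L    W    W    W    W
a=6:    W    W    L    L    W    W
a=7:    L    L    W    W    W    W
a=8:    W    W    L    L    W    W
a=9:    W    W    W    W    L    L
Cells with no legal move (terminal, hence L): (0,0), (0,1).
The remaining L cells, each justified by listing all of its moves:
(1,2): L (options (0,2)(W), (1,0)(W) are all W)
(1,3): L (options (0,3)(W), (1,1)(W), (1,0)(W) are all W)
(2,0): L (sole option (1,0)(W) is W)
(2,1): L (sole option (1,1)(W) is W)
(3,2): L (options (2,2)(W), (3,0)(W) are all W)
(3,3): L (options (2,3)(W), (3,1)(W), (3,0)(W) are all W)
(4,4): L (options (3,4)(W), (0,4)(W), (4,2)(W), (4,1)(W) are all W)
(4,5): L (options (3,5)(W), (0,5)(W), (4,3)(W), (4,2)(W), (4,0)(W) are all W)
(5,0): L (options (4,0)(W), (1,0)(W) are all W)
(5,1): L (options (4,1)(W), (1,1)(W) are all W)
(6,2): L (options (5,2)(W), (2,2)(W), (6,0)(W) are all W)
(6,3): L (options (5,3)(W), (2,3)(W), (6,1)(W), (6,0)(W) are all W)
(7,0): L (options (6,0)(W), (3,0)(W) are all W)
(7,1): L (options (6,1)(W), (3,1)(W) are all W)
(8,2): L (options (7,2)(W), (4,2)(W), (8,0)(W) are all W)
(8,3): L (options (7,3)(W), (4,3)(W), (8,1)(W), (8,0)(W) are all W)
(9,4): L (options (8,4)(W), (5,4)(W), (9,2)(W), (9,1)(W) are all W)
(9,5): L (options (8,5)(W), (5,5)(W), (9,3)(W), (9,2)(W), (9,0)(W) are all W)
Every other cell has at least one move into one of the L cells above, so it is W.
L cells per row: a=0: 2, a=1: 2, a=2: 2, a=3: 2, a=4: 2, a=5: 2, a=6: 2, a=7: 2, a=8: 2, a=9: 2; total 20.

20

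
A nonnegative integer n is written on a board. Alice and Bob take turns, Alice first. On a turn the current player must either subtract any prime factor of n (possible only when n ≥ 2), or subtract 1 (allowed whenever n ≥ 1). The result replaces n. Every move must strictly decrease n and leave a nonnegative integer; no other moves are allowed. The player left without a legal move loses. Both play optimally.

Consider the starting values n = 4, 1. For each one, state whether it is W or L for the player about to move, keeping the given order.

Use the standard recursion: the mover loses at a terminal position; elsewhere, the mover wins exactly when some move hands the opponent an L position.
n=0: no move → L
n=1: reaches L-position 0 → W
n=2: reaches L-position 0 → W
n=3: reaches L-position 0 → W
n=4: only reaches 2(W), 3(W), all W → L

4: L, 1: W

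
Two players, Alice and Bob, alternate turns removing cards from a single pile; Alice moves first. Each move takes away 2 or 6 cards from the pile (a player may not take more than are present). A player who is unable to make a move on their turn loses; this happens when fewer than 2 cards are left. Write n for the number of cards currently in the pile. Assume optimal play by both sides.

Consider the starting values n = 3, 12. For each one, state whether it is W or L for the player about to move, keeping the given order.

3: W, 12: L

Compute win/loss labels from the base case upward. A position with no move is L. Any other position is W if it can reach an L in one move, else L.
n=0: no move → L
n=1: no move → L
n=2: can move to 0, which is L ⇒ W
n=3: can move to 1, which is L ⇒ W
n=4: the only move is to 2(W), a W ⇒ L
n=5: the only move is to 3(W), a W ⇒ L
n=6: can move to 4, which is L ⇒ W
n=7: can move to 5, which is L ⇒ W
n=8: moves to 6(W), 2(W); every one is W ⇒ L
n=9: moves to 7(W), 3(W); every one is W ⇒ L
n=10: can move to 8, which is L ⇒ W
n=11: can move to 9, which is L ⇒ W
n=12: moves to 10(W), 6(W); every one is W ⇒ L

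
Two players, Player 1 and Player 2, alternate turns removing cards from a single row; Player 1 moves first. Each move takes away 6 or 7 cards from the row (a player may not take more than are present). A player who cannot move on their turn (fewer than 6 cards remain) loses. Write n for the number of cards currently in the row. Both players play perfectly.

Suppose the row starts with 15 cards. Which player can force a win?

Player 2 wins.

Label each position W (a win for the player to move) or L (a loss). A position with no legal move is L; any other position is W exactly when some move reaches an L, and L when every move reaches a W.
n=0: no move → L
n=1: no move → L
n=2: no move → L
n=3: no move → L
n=4: no move → L
n=5: no move → L
n=6: W (go to 0, an L position)
n=7: W (go to 1, an L position)
n=8: W (go to 2, an L position)
n=9: W (go to 3, an L position)
n=10: W (go to 4, an L position)
n=11: W (go to 5, an L position)
n=12: W (go to 5, an L position)
n=13: L (options 7(W), 6(W) are all W)
n=14: L (options 8(W), 7(W) are all W)
n=15: L (options 9(W), 8(W) are all W)
Every move from 15 reaches a W position, so the mover loses.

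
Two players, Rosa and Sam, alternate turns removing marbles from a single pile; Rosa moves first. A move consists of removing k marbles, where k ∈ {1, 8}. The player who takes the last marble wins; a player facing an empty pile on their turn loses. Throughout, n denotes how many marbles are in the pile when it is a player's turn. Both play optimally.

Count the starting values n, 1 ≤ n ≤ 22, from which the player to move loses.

Compute win/loss labels from the base case upward. A position with no move is L. Any other position is W if it can reach an L in one move, else L.
n=0: no move → L
n=1: →0(L), so W
n=2: →1(W) only, which is W, so L
n=3: →2(L), so W
n=4: →3(W) only, which is W, so L
n=5: →4(L), so W
n=6: →5(W) only, which is W, so L
n=7: →6(L), so W
n=8: →0(L), so W
n=9: →8(W), 1(W) — all W, so L
n=10: →9(L), so W
n=11: →10(W), 3(W) — all W, so L
n=12: →11(L), so W
n=13: →12(W), 5(W) — all W, so L
n=14: →13(L), so W
n=15: →14(W), 7(W) — all W, so L
n=16: →15(L), so W
n=17: →9(L), so W
n=18: →17(W), 10(W) — all W, so L
n=19: →18(L), so W
n=20: →19(W), 12(W) — all W, so L
n=21: →20(L), so W
n=22: →21(W), 14(W) — all W, so L
L entries with 1 ≤ n ≤ 22 (n=0 is outside the asked range and is not counted): n = 2, 4, 6, 9, 11, 13, 15, 18, 20, 22; that makes 10.

10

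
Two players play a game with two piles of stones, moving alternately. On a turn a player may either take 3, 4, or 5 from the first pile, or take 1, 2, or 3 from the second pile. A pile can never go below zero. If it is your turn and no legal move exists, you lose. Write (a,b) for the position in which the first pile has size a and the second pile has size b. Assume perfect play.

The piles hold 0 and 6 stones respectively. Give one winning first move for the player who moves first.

Move to (0,4).

Compute win/loss labels from the base case upward. A position with no move is L. Any other position is W if it can reach an L in one move, else L.
No move ever increases a pile, so every position that can arise here has a ≤ 0 and b ≤ 6; it is enough to label the cells with 0 ≤ a ≤ 0 and 0 ≤ b ≤ 6.
Every move lowers a or b (never raises either), so fill the grid row by row in increasing a, and left to right within a row: each cell's successors are then already labelled.
      b=0  b=1  b=2  b=3  b=4  b=5  b=6
a=0:    L    W    W    W    L    W    W
Cells with no legal move (terminal, hence L): (0,0).
The remaining L cells, each justified by listing all of its moves:
(0,4): moves to (0,3)(W), (0,2)(W), (0,1)(W); every one is W ⇒ L
Every other cell has at least one move into one of the L cells above, so it is W.
From (0,6), the L positions reachable in one move are: (0,4).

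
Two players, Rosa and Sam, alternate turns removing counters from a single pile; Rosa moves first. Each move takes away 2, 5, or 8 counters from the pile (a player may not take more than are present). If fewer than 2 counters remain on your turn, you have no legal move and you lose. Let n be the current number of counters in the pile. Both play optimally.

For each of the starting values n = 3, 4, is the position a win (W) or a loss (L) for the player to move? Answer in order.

3: W, 4: L

Use the standard recursion: the mover loses at a terminal position; elsewhere, the mover wins exactly when some move hands the opponent an L position.
n=0: no move → L
n=1: no move → L
n=2: W (go to 0, an L position)
n=3: W (go to 1, an L position)
n=4: L (sole option 2(W) is W)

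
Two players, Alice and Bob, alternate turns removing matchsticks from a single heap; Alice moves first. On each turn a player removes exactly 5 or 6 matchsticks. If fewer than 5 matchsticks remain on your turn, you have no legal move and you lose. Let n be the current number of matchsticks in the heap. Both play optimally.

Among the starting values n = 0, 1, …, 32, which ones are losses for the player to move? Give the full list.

Build the W/L table. Terminal = L. A non-terminal position is W if it has a move to some L; otherwise it is L.
n=0: no move → L
n=1: no move → L
n=2: no move → L
n=3: no move → L
n=4: no move → L
n=5: can move to 0, which is L ⇒ W
n=6: can move to 1, which is L ⇒ W
n=7: can move to 2, which is L ⇒ W
n=8: can move to 3, which is L ⇒ W
n=9: can move to 4, which is L ⇒ W
n=10: can move to 4, which is L ⇒ W
n=11: moves to 6(W), 5(W); every one is W ⇒ L
n=12: moves to 7(W), 6(W); every one is W ⇒ L
n=13: moves to 8(W), 7(W); every one is W ⇒ L
n=14: moves to 9(W), 8(W); every one is W ⇒ L
n=15: moves to 10(W), 9(W); every one is W ⇒ L
n=16: can move to 11, which is L ⇒ W
n=17: can move to 12, which is L ⇒ W
n=18: can move to 13, which is L ⇒ W
n=19: can move to 14, which is L ⇒ W
n=20: can move to 15, which is L ⇒ W
n=21: can move to 15, which is L ⇒ W
n=22: moves to 17(W), 16(W); every one is W ⇒ L
n=23: moves to 18(W), 17(W); every one is W ⇒ L
n=24: moves to 19(W), 18(W); every one is W ⇒ L
n=25: moves to 20(W), 19(W); every one is W ⇒ L
n=26: moves to 21(W), 20(W); every one is W ⇒ L
n=27: can move to 22, which is L ⇒ W
n=28: can move to 23, which is L ⇒ W
n=29: can move to 24, which is L ⇒ W
n=30: can move to 25, which is L ⇒ W
n=31: can move to 26, which is L ⇒ W
n=32: can move to 26, which is L ⇒ W
Reading off the rows marked L gives the requested list; there are 15 such values of n.

0, 1, 2, 3, 4, 11, 12, 13, 14, 15, 22, 23, 24, 25, 26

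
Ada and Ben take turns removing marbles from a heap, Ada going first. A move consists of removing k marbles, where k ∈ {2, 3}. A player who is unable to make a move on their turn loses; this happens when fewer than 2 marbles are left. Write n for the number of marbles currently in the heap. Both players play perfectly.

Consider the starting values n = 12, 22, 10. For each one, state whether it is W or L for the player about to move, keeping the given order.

12: W, 22: W, 10: L

Compute win/loss labels from the base case upward. A position with no move is L. Any other position is W if it can reach an L in one move, else L.
n=0: no move → L
n=1: no move → L
n=2: W (go to 0, an L position)
n=3: W (go to 1, an L position)
n=4: W (go to 1, an L position)
n=5: L (options 3(W), 2(W) are all W)
n=6: L (options 4(W), 3(W) are all W)
n=7: W (go to 5, an L position)
n=8: W (go to 6, an L position)
n=9: W (go to 6, an L position)
n=10: L (options 8(W), 7(W) are all W)
n=11: L (options 9(W), 8(W) are all W)
n=12: W (go to 10, an L position)
n=13: W (go to 11, an L position)
n=14: W (go to 11, an L position)
n=15: L (options 13(W), 12(W) are all W)
n=16: L (options 14(W), 13(W) are all W)
n=17: W (go to 15, an L position)
n=18: W (go to 16, an L position)
n=19: W (go to 16, an L position)
n=20: L (options 18(W), 17(W) are all W)
n=21: L (options 19(W), 18(W) are all W)
n=22: W (go to 20, an L position)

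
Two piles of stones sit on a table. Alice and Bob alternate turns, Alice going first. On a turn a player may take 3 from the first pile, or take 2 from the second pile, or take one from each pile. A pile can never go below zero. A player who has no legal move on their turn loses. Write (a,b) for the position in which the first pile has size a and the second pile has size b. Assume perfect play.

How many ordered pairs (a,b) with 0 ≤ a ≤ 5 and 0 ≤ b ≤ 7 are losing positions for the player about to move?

Label each position W (a win for the player to move) or L (a loss). A position with no legal move is L; any other position is W exactly when some move reaches an L, and L when every move reaches a W.
Every move lowers a or b (never raises either), so fill the grid row by row in increasing a, and left to right within a row: each cell's successors are then already labelled.
      b=0  b=1  b=2  b=3  b=4  b=5  b=6  b=7
a=0:    L    L    W    W    L    L    W    W
a=1:    L    W    W    L    L    W    W    L
a=2:    L    W    W    L    W    W    L    L
a=3:    W    W    L    L    W    W    L    W
a=4:    W    L    L    W    W    L    L    W
a=5:    W    L    W    W    L    L    W    W
Cells with no legal move (terminal, hence L): (0,0), (0,1), (1,0), (2,0).
The remaining L cells, each justified by listing all of its moves:
(0,4): the only move is to (0,2)(W), a W ⇒ L
(0,5): the only move is to (0,3)(W), a W ⇒ L
(1,3): moves to (1,1)(W), (0,2)(W); every one is W ⇒ L
(1,4): moves to (1,2)(W), (0,3)(W); every one is W ⇒ L
(1,7): moves to (1,5)(W), (0,6)(W); every one is W ⇒ L
(2,3): moves to (2,1)(W), (1,2)(W); every one is W ⇒ L
(2,6): moves to (2,4)(W), (1,5)(W); every one is W ⇒ L
(2,7): moves to (2,5)(W), (1,6)(W); every one is W ⇒ L
(3,2): moves to (0,2)(W), (3,0)(W), (2,1)(W); every one is W ⇒ L
(3,3): moves to (0,3)(W), (3,1)(W), (2,2)(W); every one is W ⇒ L
(3,6): moves to (0,6)(W), (3,4)(W), (2,5)(W); every one is W ⇒ L
(4,1): moves to (1,1)(W), (3,0)(W); every one is W ⇒ L
(4,2): moves to (1,2)(W), (4,0)(W), (3,1)(W); every one is W ⇒ L
(4,5): moves to (1,5)(W), (4,3)(W), (3,4)(W); every one is W ⇒ L
(4,6): moves to (1,6)(W), (4,4)(W), (3,5)(W); every one is W ⇒ L
(5,1): moves to (2,1)(W), (4,0)(W); every one is W ⇒ L
(5,4): moves to (2,4)(W), (5,2)(W), (4,3)(W); every one is W ⇒ L
(5,5): moves to (2,5)(W), (5,3)(W), (4,4)(W); every one is W ⇒ L
Every other cell has at least one move into one of the L cells above, so it is W.
L cells per row: a=0: 4, a=1: 4, a=2: 4, a=3: 3, a=4: 4, a=5: 3; total 22.

22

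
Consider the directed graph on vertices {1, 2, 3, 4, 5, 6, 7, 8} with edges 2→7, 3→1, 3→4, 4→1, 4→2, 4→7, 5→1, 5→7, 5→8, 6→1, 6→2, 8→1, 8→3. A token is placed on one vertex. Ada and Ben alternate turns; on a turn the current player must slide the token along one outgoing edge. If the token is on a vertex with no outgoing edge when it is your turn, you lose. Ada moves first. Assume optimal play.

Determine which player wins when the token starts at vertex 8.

Work bottom-up. With no move the player to move loses. Otherwise the position is W if at least one move leads to an L position for the opponent, and L if every move leads to a W.
Every edge goes from a vertex to one that appears earlier in the order 1, 7, 2, 4, 3, 8, 5, 6, so processing vertices in that order labels each vertex after all of its successors.
1: no outgoing edge → L
7: no outgoing edge → L
2: W (go to 7, an L position)
4: W (go to 7, an L position)
3: W (go to 1, an L position)
8: W (go to 1, an L position)
5: W (go to 7, an L position)
6: W (go to 1, an L position)
The starting position 8 is W: Ada should move to 1, handing over an L position.

Ada wins.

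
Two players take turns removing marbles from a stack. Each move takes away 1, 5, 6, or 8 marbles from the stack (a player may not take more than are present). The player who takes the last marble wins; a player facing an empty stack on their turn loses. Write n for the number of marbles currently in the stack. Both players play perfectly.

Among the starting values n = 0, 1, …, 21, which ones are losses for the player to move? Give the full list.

Classify positions by backward induction: terminal positions (no move available) are L. From any other position, the mover wins iff some move reaches an L.
n=0: no move → L
n=1: can move to 0, which is L ⇒ W
n=2: the only move is to 1(W), a W ⇒ L
n=3: can move to 2, which is L ⇒ W
n=4: the only move is to 3(W), a W ⇒ L
n=5: can move to 4, which is L ⇒ W
n=6: can move to 0, which is L ⇒ W
n=7: can move to 2, which is L ⇒ W
n=8: can move to 2, which is L ⇒ W
n=9: can move to 4, which is L ⇒ W
n=10: can move to 4, which is L ⇒ W
n=11: moves to 10(W), 6(W), 5(W), 3(W); every one is W ⇒ L
n=12: can move to 11, which is L ⇒ W
n=13: moves to 12(W), 8(W), 7(W), 5(W); every one is W ⇒ L
n=14: can move to 13, which is L ⇒ W
n=15: moves to 14(W), 10(W), 9(W), 7(W); every one is W ⇒ L
n=16: can move to 15, which is L ⇒ W
n=17: can move to 11, which is L ⇒ W
n=18: can move to 13, which is L ⇒ W
n=19: can move to 13, which is L ⇒ W
n=20: can move to 15, which is L ⇒ W
n=21: can move to 15, which is L ⇒ W
Reading off the rows marked L gives the requested list; there are 6 such values of n.

0, 2, 4, 11, 13, 15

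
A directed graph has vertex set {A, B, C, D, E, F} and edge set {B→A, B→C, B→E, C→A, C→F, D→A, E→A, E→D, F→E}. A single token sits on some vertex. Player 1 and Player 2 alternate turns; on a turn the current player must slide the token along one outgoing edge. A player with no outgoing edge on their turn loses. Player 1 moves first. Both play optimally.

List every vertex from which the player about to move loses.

A, F

Compute win/loss labels from the base case upward. A position with no move is L. Any other position is W if it can reach an L in one move, else L.
Every edge goes from a vertex to one that appears earlier in the order A, D, E, F, C, B, so processing vertices in that order labels each vertex after all of its successors.
A: no outgoing edge → L
D: can move to A, which is L ⇒ W
E: can move to A, which is L ⇒ W
F: the only move is to E(W), a W ⇒ L
C: can move to F, which is L ⇒ W
B: can move to A, which is L ⇒ W
Reading off the rows marked L gives the requested list; there are 2 such vertices.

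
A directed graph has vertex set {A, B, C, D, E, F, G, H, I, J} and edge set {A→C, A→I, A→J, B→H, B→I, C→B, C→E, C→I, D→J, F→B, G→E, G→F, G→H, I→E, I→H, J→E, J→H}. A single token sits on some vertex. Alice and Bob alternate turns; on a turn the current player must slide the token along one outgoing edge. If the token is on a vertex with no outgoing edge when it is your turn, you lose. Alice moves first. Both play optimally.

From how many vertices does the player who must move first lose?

Classify positions by backward induction: terminal positions (no move available) are L. From any other position, the mover wins iff some move reaches an L.
Every edge goes from a vertex to one that appears earlier in the order E, H, I, B, C, F, J, A, G, D, so processing vertices in that order labels each vertex after all of its successors.
E: no outgoing edge → L
H: no outgoing edge → L
I: reaches L-position H → W
B: reaches L-position H → W
C: reaches L-position E → W
F: only reaches B(W), which is W → L
J: reaches L-position H → W
A: only reaches J(W), C(W), I(W), all W → L
G: reaches L-position F → W
D: only reaches J(W), which is W → L
The L vertices are A, D, E, F, H; that is 5 in all.

5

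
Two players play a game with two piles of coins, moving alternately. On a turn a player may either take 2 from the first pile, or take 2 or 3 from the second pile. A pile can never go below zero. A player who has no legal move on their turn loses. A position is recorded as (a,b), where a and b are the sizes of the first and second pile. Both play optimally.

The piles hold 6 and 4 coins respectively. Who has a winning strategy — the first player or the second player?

The first player wins.

Positions with no move are L. A position that does have a move is losing for the player to move precisely when every available move leads to a winning position for the opponent. Fill in the labels:
No move ever increases a pile, so every position that can arise here has a ≤ 6 and b ≤ 4; it is enough to label the cells with 0 ≤ a ≤ 6 and 0 ≤ b ≤ 4.
Every move lowers a or b (never raises either), so fill the grid row by row in increasing a, and left to right within a row: each cell's successors are then already labelled.
      b=0  b=1  b=2  b=3  b=4
a=0:    L    L    W    W    W
a=1:    L    L    W    W    W
a=2:    W    W    L    L    W
a=3:    W    W    L    L    W
a=4:    L    L    W    W    W
a=5:    L    L    W    W    W
a=6:    W    W    L    L    W
Cells with no legal move (terminal, hence L): (0,0), (0,1), (1,0), (1,1).
The remaining L cells, each justified by listing all of its moves:
(2,2): moves to (0,2)(W), (2,0)(W); every one is W ⇒ L
(2,3): moves to (0,3)(W), (2,1)(W), (2,0)(W); every one is W ⇒ L
(3,2): moves to (1,2)(W), (3,0)(W); every one is W ⇒ L
(3,3): moves to (1,3)(W), (3,1)(W), (3,0)(W); every one is W ⇒ L
(4,0): the only move is to (2,0)(W), a W ⇒ L
(4,1): the only move is to (2,1)(W), a W ⇒ L
(5,0): the only move is to (3,0)(W), a W ⇒ L
(5,1): the only move is to (3,1)(W), a W ⇒ L
(6,2): moves to (4,2)(W), (6,0)(W); every one is W ⇒ L
(6,3): moves to (4,3)(W), (6,1)(W), (6,0)(W); every one is W ⇒ L
Every other cell has at least one move into one of the L cells above, so it is W.
From (6,4) the player to move can move to (6,2), reaching an L position.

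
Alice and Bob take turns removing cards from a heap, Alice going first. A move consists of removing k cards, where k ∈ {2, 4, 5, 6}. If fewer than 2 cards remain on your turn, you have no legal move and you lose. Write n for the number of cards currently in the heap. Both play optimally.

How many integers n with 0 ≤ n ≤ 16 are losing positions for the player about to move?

5

Work bottom-up. With no move the player to move loses. Otherwise the position is W if at least one move leads to an L position for the opponent, and L if every move leads to a W.
n=0: no move → L
n=1: no move → L
n=2: →0(L), so W
n=3: →1(L), so W
n=4: →0(L), so W
n=5: →1(L), so W
n=6: →1(L), so W
n=7: →1(L), so W
n=8: →6(W), 4(W), 3(W), 2(W) — all W, so L
n=9: →7(W), 5(W), 4(W), 3(W) — all W, so L
n=10: →8(L), so W
n=11: →9(L), so W
n=12: →8(L), so W
n=13: →9(L), so W
n=14: →9(L), so W
n=15: →9(L), so W
n=16: →14(W), 12(W), 11(W), 10(W) — all W, so L
L entries with 0 ≤ n ≤ 16: n = 0, 1, 8, 9, 16; that makes 5.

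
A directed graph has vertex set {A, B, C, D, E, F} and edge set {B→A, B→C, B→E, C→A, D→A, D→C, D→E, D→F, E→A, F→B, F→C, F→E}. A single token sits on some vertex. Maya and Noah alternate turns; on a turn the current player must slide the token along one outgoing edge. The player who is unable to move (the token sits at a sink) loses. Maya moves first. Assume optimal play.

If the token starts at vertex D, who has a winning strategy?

Maya wins.

Label each position W (a win for the player to move) or L (a loss). A position with no legal move is L; any other position is W exactly when some move reaches an L, and L when every move reaches a W.
Every edge goes from a vertex to one that appears earlier in the order A, E, C, B, F, D, so processing vertices in that order labels each vertex after all of its successors.
A: no outgoing edge → L
E: →A(L), so W
C: →A(L), so W
B: →A(L), so W
F: →B(W), C(W), E(W) — all W, so L
D: →F(L), so W
From D Maya can move to F, reaching an L position.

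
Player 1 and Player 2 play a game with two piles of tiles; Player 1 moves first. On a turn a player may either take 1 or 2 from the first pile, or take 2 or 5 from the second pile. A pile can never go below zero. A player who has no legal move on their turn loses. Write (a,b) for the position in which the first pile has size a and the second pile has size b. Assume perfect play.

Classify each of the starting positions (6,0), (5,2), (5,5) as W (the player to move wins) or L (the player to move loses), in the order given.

Build the W/L table. Terminal = L. A non-terminal position is W if it has a move to some L; otherwise it is L.
No move ever increases a pile, so every position that can arise here has a ≤ 6 and b ≤ 5; it is enough to label the cells with 0 ≤ a ≤ 6 and 0 ≤ b ≤ 5.
Every move lowers a or b (never raises either), so fill the grid row by row in increasing a, and left to right within a row: each cell's successors are then already labelled.
      b=0  b=1  b=2  b=3  b=4  b=5
a=0:    L    L    W    W    L    W
a=1:    W    W    L    L    W    W
a=2:    W    W    W    W    W    L
a=3:    L    L    W    W    L    W
a=4:    W    W    L    L    W    W
a=5:    W    W    W    W    W    L
a=6:    L    L    W    W    L    W
Cells with no legal move (terminal, hence L): (0,0), (0,1).
The remaining L cells, each justified by listing all of its moves:
(0,4): the only move is to (0,2)(W), a W ⇒ L
(1,2): moves to (0,2)(W), (1,0)(W); every one is W ⇒ L
(1,3): moves to (0,3)(W), (1,1)(W); every one is W ⇒ L
(2,5): moves to (1,5)(W), (0,5)(W), (2,3)(W), (2,0)(W); every one is W ⇒ L
(3,0): moves to (2,0)(W), (1,0)(W); every one is W ⇒ L
(3,1): moves to (2,1)(W), (1,1)(W); every one is W ⇒ L
(3,4): moves to (2,4)(W), (1,4)(W), (3,2)(W); every one is W ⇒ L
(4,2): moves to (3,2)(W), (2,2)(W), (4,0)(W); every one is W ⇒ L
(4,3): moves to (3,3)(W), (2,3)(W), (4,1)(W); every one is W ⇒ L
(5,5): moves to (4,5)(W), (3,5)(W), (5,3)(W), (5,0)(W); every one is W ⇒ L
(6,0): moves to (5,0)(W), (4,0)(W); every one is W ⇒ L
(6,1): moves to (5,1)(W), (4,1)(W); every one is W ⇒ L
(6,4): moves to (5,4)(W), (4,4)(W), (6,2)(W); every one is W ⇒ L
Every other cell has at least one move into one of the L cells above, so it is W.
(6,0): one of the L cells justified above, so L
(5,2): the move to (4,2) reaches an L cell, so W
(5,5): one of the L cells justified above, so L

(6,0): L, (5,2): W, (5,5): L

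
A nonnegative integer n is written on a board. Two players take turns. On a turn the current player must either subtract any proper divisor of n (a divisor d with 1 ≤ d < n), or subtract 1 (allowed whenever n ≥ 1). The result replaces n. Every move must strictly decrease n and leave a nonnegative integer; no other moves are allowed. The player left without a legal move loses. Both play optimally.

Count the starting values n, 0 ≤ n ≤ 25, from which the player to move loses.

Work bottom-up. With no move the player to move loses. Otherwise the position is W if at least one move leads to an L position for the opponent, and L if every move leads to a W.
n=0: no move → L
n=1: reaches L-position 0 → W
n=2: only reaches 1(W), which is W → L
n=3: reaches L-position 2 → W
n=4: reaches L-position 2 → W
n=5: only reaches 4(W), which is W → L
n=6: reaches L-position 5 → W
n=7: only reaches 6(W), which is W → L
n=8: reaches L-position 7 → W
n=9: only reaches 6(W), 8(W), all W → L
n=10: reaches L-position 5 → W
n=11: only reaches 10(W), which is W → L
n=12: reaches L-position 9 → W
n=13: only reaches 12(W), which is W → L
n=14: reaches L-position 7 → W
n=15: only reaches 10(W), 12(W), 14(W), all W → L
n=16: reaches L-position 15 → W
n=17: only reaches 16(W), which is W → L
n=18: reaches L-position 9 → W
n=19: only reaches 18(W), which is W → L
n=20: reaches L-position 15 → W
n=21: only reaches 14(W), 18(W), 20(W), all W → L
n=22: reaches L-position 11 → W
n=23: only reaches 22(W), which is W → L
n=24: reaches L-position 21 → W
n=25: only reaches 20(W), 24(W), all W → L
L entries with 0 ≤ n ≤ 25: n = 0, 2, 5, 7, 9, 11, 13, 15, 17, 19, 21, 23, 25; that makes 13.

13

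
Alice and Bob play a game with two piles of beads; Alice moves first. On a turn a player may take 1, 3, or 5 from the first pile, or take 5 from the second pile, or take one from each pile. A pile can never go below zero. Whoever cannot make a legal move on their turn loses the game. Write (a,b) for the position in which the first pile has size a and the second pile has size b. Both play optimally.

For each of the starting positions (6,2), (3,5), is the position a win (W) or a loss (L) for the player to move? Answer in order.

(6,2): L, (3,5): W

Use the standard recursion: the mover loses at a terminal position; elsewhere, the mover wins exactly when some move hands the opponent an L position.
No move ever increases a pile, so every position that can arise here has a ≤ 6 and b ≤ 5; it is enough to label the cells with 0 ≤ a ≤ 6 and 0 ≤ b ≤ 5.
Every move lowers a or b (never raises either), so fill the grid row by row in increasing a, and left to right within a row: each cell's successors are then already labelled.
      b=0  b=1  b=2  b=3  b=4  b=5
a=0:    L    L    L    L    L    W
a=1:    W    W    W    W    W    W
a=2:    L    L    L    L    L    W
a=3:    W    W    W    W    W    W
a=4:    L    L    L    L    L    W
a=5:    W    W    W    W    W    W
a=6:    L    L    L    L    L    W
Cells with no legal move (terminal, hence L): (0,0), (0,1), (0,2), (0,3), (0,4).
The remaining L cells, each justified by listing all of its moves:
(2,0): →(1,0)(W) only, which is W, so L
(2,1): →(1,1)(W), (1,0)(W) — all W, so L
(2,2): →(1,2)(W), (1,1)(W) — all W, so L
(2,3): →(1,3)(W), (1,2)(W) — all W, so L
(2,4): →(1,4)(W), (1,3)(W) — all W, so L
(4,0): →(3,0)(W), (1,0)(W) — all W, so L
(4,1): →(3,1)(W), (1,1)(W), (3,0)(W) — all W, so L
(4,2): →(3,2)(W), (1,2)(W), (3,1)(W) — all W, so L
(4,3): →(3,3)(W), (1,3)(W), (3,2)(W) — all W, so L
(4,4): →(3,4)(W), (1,4)(W), (3,3)(W) — all W, so L
(6,0): →(5,0)(W), (3,0)(W), (1,0)(W) — all W, so L
(6,1): →(5,1)(W), (3,1)(W), (1,1)(W), (5,0)(W) — all W, so L
(6,2): →(5,2)(W), (3,2)(W), (1,2)(W), (5,1)(W) — all W, so L
(6,3): →(5,3)(W), (3,3)(W), (1,3)(W), (5,2)(W) — all W, so L
(6,4): →(5,4)(W), (3,4)(W), (1,4)(W), (5,3)(W) — all W, so L
Every other cell has at least one move into one of the L cells above, so it is W.
(6,2): one of the L cells justified above, so L
(3,5): the move to (2,4) reaches an L cell, so W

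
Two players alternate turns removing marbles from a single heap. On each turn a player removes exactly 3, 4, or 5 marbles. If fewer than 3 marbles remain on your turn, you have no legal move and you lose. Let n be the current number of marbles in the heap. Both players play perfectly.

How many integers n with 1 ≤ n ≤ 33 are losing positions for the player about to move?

13

Use the standard recursion: the mover loses at a terminal position; elsewhere, the mover wins exactly when some move hands the opponent an L position.
n=0: no move → L
n=1: no move → L
n=2: no move → L
n=3: W (go to 0, an L position)
n=4: W (go to 1, an L position)
n=5: W (go to 2, an L position)
n=6: W (go to 2, an L position)
n=7: W (go to 2, an L position)
n=8: L (options 5(W), 4(W), 3(W) are all W)
n=9: L (options 6(W), 5(W), 4(W) are all W)
n=10: L (options 7(W), 6(W), 5(W) are all W)
n=11: W (go to 8, an L position)
n=12: W (go to 9, an L position)
n=13: W (go to 10, an L position)
n=14: W (go to 10, an L position)
n=15: W (go to 10, an L position)
n=16: L (options 13(W), 12(W), 11(W) are all W)
n=17: L (options 14(W), 13(W), 12(W) are all W)
n=18: L (options 15(W), 14(W), 13(W) are all W)
n=19: W (go to 16, an L position)
n=20: W (go to 17, an L position)
n=21: W (go to 18, an L position)
n=22: W (go to 18, an L position)
n=23: W (go to 18, an L position)
n=24: L (options 21(W), 20(W), 19(W) are all W)
n=25: L (options 22(W), 21(W), 20(W) are all W)
n=26: L (options 23(W), 22(W), 21(W) are all W)
n=27: W (go to 24, an L position)
n=28: W (go to 25, an L position)
n=29: W (go to 26, an L position)
n=30: W (go to 26, an L position)
n=31: W (go to 26, an L position)
n=32: L (options 29(W), 28(W), 27(W) are all W)
n=33: L (options 30(W), 29(W), 28(W) are all W)
L entries with 1 ≤ n ≤ 33 (n=0 is outside the asked range and is not counted): n = 1, 2, 8, 9, 10, 16, 17, 18, 24, 25, 26, 32, 33; that makes 13.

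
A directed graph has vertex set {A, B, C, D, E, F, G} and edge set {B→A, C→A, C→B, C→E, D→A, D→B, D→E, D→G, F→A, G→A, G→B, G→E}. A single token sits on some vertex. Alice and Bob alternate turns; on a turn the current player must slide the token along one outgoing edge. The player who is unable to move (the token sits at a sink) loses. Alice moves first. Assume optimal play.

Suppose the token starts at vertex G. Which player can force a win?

Alice wins.

Positions with no move are L. A position that does have a move is losing for the player to move precisely when every available move leads to a winning position for the opponent. Fill in the labels:
Every edge goes from a vertex to one that appears earlier in the order A, E, B, G, C, D, F, so processing vertices in that order labels each vertex after all of its successors.
A: no outgoing edge → L
E: no outgoing edge → L
B: →A(L), so W
G: →E(L), so W
C: →E(L), so W
D: →E(L), so W
F: →A(L), so W
From G Alice can move to E, reaching an L position.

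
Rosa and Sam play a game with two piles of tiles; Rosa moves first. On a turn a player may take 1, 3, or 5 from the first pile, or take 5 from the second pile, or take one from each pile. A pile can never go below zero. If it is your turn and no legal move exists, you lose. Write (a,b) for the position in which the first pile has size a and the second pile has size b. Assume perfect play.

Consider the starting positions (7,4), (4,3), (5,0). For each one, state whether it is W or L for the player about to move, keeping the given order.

Build the W/L table. Terminal = L. A non-terminal position is W if it has a move to some L; otherwise it is L.
No move ever increases a pile, so every position that can arise here has a ≤ 7 and b ≤ 4; it is enough to label the cells with 0 ≤ a ≤ 7 and 0 ≤ b ≤ 4.
Every move lowers a or b (never raises either), so fill the grid row by row in increasing a, and left to right within a row: each cell's successors are then already labelled.
      b=0  b=1  b=2  b=3  b=4
a=0:    L    L    L    L    L
a=1:    W    W    W    W    W
a=2:    L    L    L    L    L
a=3:    W    W    W    W    W
a=4:    L    L    L    L    L
a=5:    W    W    W    W    W
a=6:    L    L    L    L    L
a=7:    W    W    W    W    W
Cells with no legal move (terminal, hence L): (0,0), (0,1), (0,2), (0,3), (0,4).
The remaining L cells, each justified by listing all of its moves:
(2,0): L (sole option (1,0)(W) is W)
(2,1): L (options (1,1)(W), (1,0)(W) are all W)
(2,2): L (options (1,2)(W), (1,1)(W) are all W)
(2,3): L (options (1,3)(W), (1,2)(W) are all W)
(2,4): L (options (1,4)(W), (1,3)(W) are all W)
(4,0): L (options (3,0)(W), (1,0)(W) are all W)
(4,1): L (options (3,1)(W), (1,1)(W), (3,0)(W) are all W)
(4,2): L (options (3,2)(W), (1,2)(W), (3,1)(W) are all W)
(4,3): L (options (3,3)(W), (1,3)(W), (3,2)(W) are all W)
(4,4): L (options (3,4)(W), (1,4)(W), (3,3)(W) are all W)
(6,0): L (options (5,0)(W), (3,0)(W), (1,0)(W) are all W)
(6,1): L (options (5,1)(W), (3,1)(W), (1,1)(W), (5,0)(W) are all W)
(6,2): L (options (5,2)(W), (3,2)(W), (1,2)(W), (5,1)(W) are all W)
(6,3): L (options (5,3)(W), (3,3)(W), (1,3)(W), (5,2)(W) are all W)
(6,4): L (options (5,4)(W), (3,4)(W), (1,4)(W), (5,3)(W) are all W)
Every other cell has at least one move into one of the L cells above, so it is W.
(7,4): the move to (6,4) reaches an L cell, so W
(4,3): one of the L cells justified above, so L
(5,0): the move to (4,0) reaches an L cell, so W

(7,4): W, (4,3): L, (5,0): W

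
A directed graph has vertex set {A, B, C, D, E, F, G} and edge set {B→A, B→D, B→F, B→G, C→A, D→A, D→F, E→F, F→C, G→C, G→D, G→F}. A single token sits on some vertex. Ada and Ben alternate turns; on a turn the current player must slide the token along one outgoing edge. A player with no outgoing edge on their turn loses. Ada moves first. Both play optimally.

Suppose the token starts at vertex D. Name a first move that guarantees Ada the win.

Label each position W (a win for the player to move) or L (a loss). A position with no legal move is L; any other position is W exactly when some move reaches an L, and L when every move reaches a W.
Every edge goes from a vertex to one that appears earlier in the order A, C, F, D, G, B, E, so processing vertices in that order labels each vertex after all of its successors.
A: no outgoing edge → L
C: reaches L-position A → W
F: only reaches C(W), which is W → L
D: reaches L-position F → W
G: reaches L-position F → W
B: reaches L-position F → W
E: reaches L-position F → W
From D, the L positions reachable in one move are: F, A. Any move reaching one of these is winning.

Move to F.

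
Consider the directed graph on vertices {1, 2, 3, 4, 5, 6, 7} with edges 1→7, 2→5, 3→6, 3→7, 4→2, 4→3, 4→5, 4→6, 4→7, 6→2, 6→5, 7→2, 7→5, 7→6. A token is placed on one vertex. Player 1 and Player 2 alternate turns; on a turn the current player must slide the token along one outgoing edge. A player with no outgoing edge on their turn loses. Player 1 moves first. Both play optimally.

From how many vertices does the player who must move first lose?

3

Positions with no move are L. A position that does have a move is losing for the player to move precisely when every available move leads to a winning position for the opponent. Fill in the labels:
Every edge goes from a vertex to one that appears earlier in the order 5, 2, 6, 7, 3, 4, 1, so processing vertices in that order labels each vertex after all of its successors.
5: no outgoing edge → L
2: →5(L), so W
6: →5(L), so W
7: →5(L), so W
3: →7(W), 6(W) — all W, so L
4: →3(L), so W
1: →7(W) only, which is W, so L
The L vertices are 1, 3, 5; that is 3 in all.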